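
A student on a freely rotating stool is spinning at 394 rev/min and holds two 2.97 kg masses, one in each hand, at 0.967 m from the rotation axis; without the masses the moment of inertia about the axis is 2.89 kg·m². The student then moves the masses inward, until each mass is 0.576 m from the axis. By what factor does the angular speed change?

No external torque acts about the spin axis, so angular momentum is conserved.
I₁ = 2.89 + 2(2.97)(0.967)² = 8.444 kg·m²; I₂ = 2.89 + 2(2.97)(0.576)² = 4.861 kg·m².
ω₂/ω₁ = I₁/I₂ = 8.444 / 4.861 = 1.737.

ω₂/ω₁ ≈ 1.74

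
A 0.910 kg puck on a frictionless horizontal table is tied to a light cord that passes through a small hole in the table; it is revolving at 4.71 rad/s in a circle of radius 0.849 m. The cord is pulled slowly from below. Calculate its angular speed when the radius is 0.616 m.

No torque about the axis ⇒ m r₁² ω₁ = m r₂² ω₂.
ω₂ = ω₁ (r₁/r₂)² = (4.71)(0.849/0.616)² = 8.947 rad/s.

ω₂ ≈ 8.95 rad/s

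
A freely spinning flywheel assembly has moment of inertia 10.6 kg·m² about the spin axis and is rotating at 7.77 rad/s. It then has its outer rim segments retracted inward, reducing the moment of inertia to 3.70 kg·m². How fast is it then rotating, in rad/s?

ω₂ ≈ 22.3 rad/s

No external torque acts about the spin axis, so angular momentum is conserved.
ω₂ = I₁ω₁ / I₂ = (10.60)(7.77 rad/s) / (3.700) = 22.26 rad/s.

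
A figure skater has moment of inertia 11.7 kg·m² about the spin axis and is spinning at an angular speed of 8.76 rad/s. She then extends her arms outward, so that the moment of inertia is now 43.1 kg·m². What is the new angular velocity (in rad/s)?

ω₂ ≈ 2.38 rad/s

With no external torque about the axis, L is conserved: I₁ω₁ = I₂ω₂.
ω₂ = I₁ω₁ / I₂ = (11.70)(8.76 rad/s) / (43.10) = 2.378 rad/s.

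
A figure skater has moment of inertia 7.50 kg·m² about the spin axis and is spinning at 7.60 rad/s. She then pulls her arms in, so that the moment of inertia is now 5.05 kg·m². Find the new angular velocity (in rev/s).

With no external torque about the axis, L is conserved: I₁ω₁ = I₂ω₂.
ω₂ = I₁ω₁ / I₂ = (7.500)(7.60 rad/s) / (5.050) = 11.29 rad/s = 1.796 rev/s.

ω₂ ≈ 1.80 rev/s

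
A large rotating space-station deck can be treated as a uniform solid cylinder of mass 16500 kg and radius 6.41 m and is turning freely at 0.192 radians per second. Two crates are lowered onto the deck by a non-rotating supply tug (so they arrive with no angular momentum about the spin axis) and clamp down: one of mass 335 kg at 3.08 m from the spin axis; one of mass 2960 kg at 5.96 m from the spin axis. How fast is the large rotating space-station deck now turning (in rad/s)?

ω_f ≈ 0.146 rad/s

The added mass arrives with no angular momentum about the spin axis, and any external torque about the spin axis is negligible, so the system's angular momentum is conserved.
I_p = ½(16500)(6.41)² = 3.390e+05 kg·m².
Added inertia Σmr² = (335)(3.08)² + (2960)(5.96)² = 1.083e+05 kg·m²; I_f = 3.390e+05 + 1.083e+05 = 4.473e+05 kg·m².
ω_f = I_p ω_i / I_f = (3.390e+05)(0.192) / 4.473e+05 = 0.1455 rad/s.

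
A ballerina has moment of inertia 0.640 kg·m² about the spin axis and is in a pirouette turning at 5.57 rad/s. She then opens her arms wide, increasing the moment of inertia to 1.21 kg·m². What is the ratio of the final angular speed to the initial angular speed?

No external torque acts about the spin axis, so angular momentum is conserved.
ω₂/ω₁ = I₁/I₂ = 0.6400 / 1.210 = 0.5289.

ω₂/ω₁ ≈ 0.529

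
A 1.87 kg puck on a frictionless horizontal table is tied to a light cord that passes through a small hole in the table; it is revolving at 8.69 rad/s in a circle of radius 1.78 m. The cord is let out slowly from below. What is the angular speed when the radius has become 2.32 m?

ω₂ ≈ 5.12 rad/s

No torque about the axis ⇒ m r₁² ω₁ = m r₂² ω₂.
ω₂ = ω₁ (r₁/r₂)² = (8.69)(1.78/2.32)² = 5.115 rad/s.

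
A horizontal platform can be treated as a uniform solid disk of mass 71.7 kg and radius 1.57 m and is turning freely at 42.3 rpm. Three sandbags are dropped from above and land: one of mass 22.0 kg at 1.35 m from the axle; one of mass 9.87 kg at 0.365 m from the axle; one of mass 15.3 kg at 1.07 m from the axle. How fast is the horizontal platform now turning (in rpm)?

The added mass arrives with no angular momentum about the axle, and any external torque about the axle is negligible, so the system's angular momentum is conserved.
I_p = ½(71.7)(1.57)² = 88.37 kg·m².
Added inertia Σmr² = (22.0)(1.35)² + (9.87)(0.365)² + (15.3)(1.07)² = 58.93 kg·m²; I_f = 88.37 + 58.93 = 147.3 kg·m².
ω_f = I_p ω_i / I_f = (88.37)(42.3) / 147.3 = 25.38 rpm.

ω_f ≈ 25.4 rpm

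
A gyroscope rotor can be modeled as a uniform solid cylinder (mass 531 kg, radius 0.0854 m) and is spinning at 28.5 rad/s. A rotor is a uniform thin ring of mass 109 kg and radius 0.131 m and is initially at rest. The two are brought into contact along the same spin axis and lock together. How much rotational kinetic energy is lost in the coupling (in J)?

ΔKE lost ≈ 386 J

The coupling torques are internal; angular momentum about the shared axis is conserved.
Moments of inertia: I_A = ½(531)(0.0854)² = 1.936 kg·m²; I_B = (109)(0.131)² = 1.871 kg·m².
Taking A's sense as positive: L = (1.936)(28.5) = 55.19 kg·m²·rad/s.
Combined I = 1.936 + 1.871 = 3.807 kg·m².
ω_f = L / I = 55.19 / 3.807 = 14.50 rad/s.
KE_i = ½ΣIω² = 786.4 J; KE_f = ½(3.807)(14.50)² = 400.0 J.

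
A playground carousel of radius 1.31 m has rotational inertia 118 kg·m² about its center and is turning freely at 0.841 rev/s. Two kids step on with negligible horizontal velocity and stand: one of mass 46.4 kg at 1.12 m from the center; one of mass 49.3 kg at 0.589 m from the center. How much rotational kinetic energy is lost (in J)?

No external torque acts about the center; L_before = L_after.
Added inertia Σmr² = (46.4)(1.12)² + (49.3)(0.589)² = 75.31 kg·m²; I_f = 118.0 + 75.31 = 193.3 kg·m².
ω_f = I_p ω_i / I_f = (118.0)(0.841) / 193.3 = 0.5134 rev/s.
KE_i = ½(118.0)(5.284 rad/s)² = 1647 J; KE_f = ½(193.3)(3.226)² = 1006 J.

energy lost ≈ 642 J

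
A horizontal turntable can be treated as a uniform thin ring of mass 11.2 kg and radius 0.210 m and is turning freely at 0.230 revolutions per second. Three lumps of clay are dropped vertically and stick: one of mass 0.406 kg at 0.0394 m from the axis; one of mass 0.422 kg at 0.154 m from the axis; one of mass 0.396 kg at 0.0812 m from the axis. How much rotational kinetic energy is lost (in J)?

No external torque acts about the axis; L_before = L_after.
I_p = (11.2)(0.210)² = 0.4939 kg·m².
Added inertia Σmr² = (0.406)(0.0394)² + (0.422)(0.154)² + (0.396)(0.0812)² = 0.01325 kg·m²; I_f = 0.4939 + 0.01325 = 0.5072 kg·m².
ω_f = I_p ω_i / I_f = (0.4939)(0.230) / 0.5072 = 0.2240 rev/s.
KE_i = ½(0.4939)(1.445 rad/s)² = 0.5158 J; KE_f = ½(0.5072)(1.407)² = 0.5023 J.

energy lost ≈ 0.0135 J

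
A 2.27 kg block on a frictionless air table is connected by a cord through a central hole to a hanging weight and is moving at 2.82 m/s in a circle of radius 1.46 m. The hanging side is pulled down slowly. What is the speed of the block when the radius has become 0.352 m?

v₂ ≈ 11.7 m/s

Central (radial) force ⇒ zero torque about the center ⇒ m v r is constant.
v₂ = v₁ r₁ / r₂ = (2.82)(1.46) / (0.352) = 11.70 m/s.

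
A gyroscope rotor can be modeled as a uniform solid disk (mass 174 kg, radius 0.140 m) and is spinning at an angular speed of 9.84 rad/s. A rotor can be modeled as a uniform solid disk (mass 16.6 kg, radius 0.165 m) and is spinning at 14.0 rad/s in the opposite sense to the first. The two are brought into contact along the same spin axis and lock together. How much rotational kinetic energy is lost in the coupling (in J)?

ΔKE lost ≈ 56.7 J

The coupling torques are internal; angular momentum about the shared axis is conserved.
Moments of inertia: I_A = ½(174)(0.140)² = 1.705 kg·m²; I_B = ½(16.6)(0.165)² = 0.2260 kg·m².
Taking A's sense as positive: L = (1.705)(9.84) − (0.2260)(14.0) = 13.62 kg·m²·rad/s.
Combined I = 1.705 + 0.2260 = 1.931 kg·m².
ω_f = L / I = 13.62 / 1.931 = 7.050 rad/s.
KE_i = ½ΣIω² = 104.7 J; KE_f = ½(1.931)(7.050)² = 48.00 J.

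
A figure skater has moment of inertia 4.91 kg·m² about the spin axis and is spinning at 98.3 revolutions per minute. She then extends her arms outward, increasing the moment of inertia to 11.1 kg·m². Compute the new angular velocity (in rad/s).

ω₂ ≈ 4.55 rad/s

With no external torque about the axis, L is conserved: I₁ω₁ = I₂ω₂.
ω₂ = I₁ω₁ / I₂ = (4.910)(98.3 rpm) / (11.10) = 43.48 rpm = 4.553 rad/s.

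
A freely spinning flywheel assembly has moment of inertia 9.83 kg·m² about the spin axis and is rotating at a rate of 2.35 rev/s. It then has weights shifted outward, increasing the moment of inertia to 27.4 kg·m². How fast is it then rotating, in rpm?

With no external torque about the axis, L is conserved: I₁ω₁ = I₂ω₂.
ω₂ = I₁ω₁ / I₂ = (9.830)(2.35 rev/s) / (27.40) = 0.8431 rev/s = 50.59 rpm.

ω₂ ≈ 50.6 rpm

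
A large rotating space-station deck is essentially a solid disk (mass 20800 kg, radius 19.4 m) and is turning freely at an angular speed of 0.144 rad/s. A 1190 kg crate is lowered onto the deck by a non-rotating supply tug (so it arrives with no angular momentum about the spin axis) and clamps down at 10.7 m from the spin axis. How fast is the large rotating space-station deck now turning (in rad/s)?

ω_f ≈ 0.139 rad/s

No external torque acts about the spin axis; L_before = L_after.
I_p = ½(20800)(19.4)² = 3.914e+06 kg·m².
Added inertia Σmr² = (1190)(10.7)² = 1.362e+05 kg·m²; I_f = 3.914e+06 + 1.362e+05 = 4.050e+06 kg·m².
ω_f = I_p ω_i / I_f = (3.914e+06)(0.144) / 4.050e+06 = 0.1392 rad/s.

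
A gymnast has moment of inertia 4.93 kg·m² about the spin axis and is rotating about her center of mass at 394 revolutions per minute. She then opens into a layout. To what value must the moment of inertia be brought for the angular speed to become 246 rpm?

With no external torque about the axis, L is conserved: I₁ω₁ = I₂ω₂.
I₂ = I₁ω₁ / ω₂ = (4.93)(394) / (246) = 7.896 kg·m².

I₂ ≈ 7.90 kg·m²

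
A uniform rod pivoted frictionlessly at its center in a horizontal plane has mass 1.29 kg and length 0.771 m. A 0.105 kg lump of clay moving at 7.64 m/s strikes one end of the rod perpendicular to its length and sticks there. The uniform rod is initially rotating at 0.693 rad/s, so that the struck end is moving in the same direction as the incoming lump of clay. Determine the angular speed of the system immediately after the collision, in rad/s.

The axle reaction passes through the pivot and exerts no torque about it; angular momentum about the pivot is conserved through the impact.
I_p = (1/12)(1.29)(0.771)² = 0.06390 kg·m². Taking the sense of the lump of clay's angular momentum as positive, L_{lump} = m v R = (0.105)(7.64)(0.771/2) = 0.3092 kg·m²/s.
L_i = +I_p ω_p + m v R = +(0.06390)(0.693) + 0.3092 = 0.3535 kg·m²/s.
After sticking, I_f = I_p + m R² = 0.06390 + (0.105)(0.771/2)² = 0.07951 kg·m².
ω_f = L_i / I_f = 0.3535 / 0.07951 = 4.447 rad/s.

|ω_f| ≈ 4.45 rad/s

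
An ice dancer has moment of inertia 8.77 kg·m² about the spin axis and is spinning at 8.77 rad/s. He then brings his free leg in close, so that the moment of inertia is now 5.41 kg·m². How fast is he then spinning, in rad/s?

ω₂ ≈ 14.2 rad/s

With no external torque about the axis, L is conserved: I₁ω₁ = I₂ω₂.
ω₂ = I₁ω₁ / I₂ = (8.770)(8.77 rad/s) / (5.410) = 14.22 rad/s.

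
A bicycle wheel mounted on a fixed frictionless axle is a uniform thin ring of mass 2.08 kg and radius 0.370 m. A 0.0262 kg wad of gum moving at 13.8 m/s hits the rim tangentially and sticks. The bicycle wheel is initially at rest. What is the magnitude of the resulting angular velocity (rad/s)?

|ω_f| ≈ 0.464 rad/s

About the axle the impulsive forces during the collision are internal, so angular momentum about that axis is conserved.
I_p = (2.08)(0.370)² = 0.2848 kg·m². Taking the sense of the wad of gum's angular momentum as positive, L_{wad} = m v R = (0.0262)(13.8)(0.370) = 0.1338 kg·m²/s.
L_i = 0 + 0.1338 = 0.1338 kg·m²/s.
After sticking, I_f = I_p + m R² = 0.2848 + (0.0262)(0.370)² = 0.2883 kg·m².
ω_f = L_i / I_f = 0.1338 / 0.2883 = 0.4640 rad/s.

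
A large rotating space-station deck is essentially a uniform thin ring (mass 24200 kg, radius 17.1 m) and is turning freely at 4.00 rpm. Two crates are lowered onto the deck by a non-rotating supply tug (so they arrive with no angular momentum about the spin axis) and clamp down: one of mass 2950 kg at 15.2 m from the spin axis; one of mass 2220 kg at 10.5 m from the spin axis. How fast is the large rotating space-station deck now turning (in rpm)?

ω_f ≈ 3.54 rpm

No external torque acts about the spin axis; L_before = L_after.
I_p = (24200)(17.1)² = 7.076e+06 kg·m².
Added inertia Σmr² = (2950)(15.2)² + (2220)(10.5)² = 9.263e+05 kg·m²; I_f = 7.076e+06 + 9.263e+05 = 8.003e+06 kg·m².
ω_f = I_p ω_i / I_f = (7.076e+06)(4.00) / 8.003e+06 = 3.537 rpm.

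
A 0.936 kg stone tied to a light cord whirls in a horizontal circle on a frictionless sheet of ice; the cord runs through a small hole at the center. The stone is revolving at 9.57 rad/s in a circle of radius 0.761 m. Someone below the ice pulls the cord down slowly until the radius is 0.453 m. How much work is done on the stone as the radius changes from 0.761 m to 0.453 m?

W ≈ 45.2 J

No torque about the axis ⇒ m r₁² ω₁ = m r₂² ω₂.
ω₂ = ω₁ (r₁/r₂)² = (9.57)(0.761/0.453)² = 27.01 rad/s.
W = ΔKE = ½m(v₂² − v₁²) = 45.23 J.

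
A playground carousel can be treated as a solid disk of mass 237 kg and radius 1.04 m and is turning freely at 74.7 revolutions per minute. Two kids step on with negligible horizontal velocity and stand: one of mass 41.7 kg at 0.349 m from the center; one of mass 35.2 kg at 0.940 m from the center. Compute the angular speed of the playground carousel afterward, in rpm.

ω_f ≈ 58.3 rpm

The added mass arrives with no angular momentum about the center, and any external torque about the center is negligible, so the system's angular momentum is conserved.
I_p = ½(237)(1.04)² = 128.2 kg·m².
Added inertia Σmr² = (41.7)(0.349)² + (35.2)(0.940)² = 36.18 kg·m²; I_f = 128.2 + 36.18 = 164.4 kg·m².
ω_f = I_p ω_i / I_f = (128.2)(74.7) / 164.4 = 58.25 rpm.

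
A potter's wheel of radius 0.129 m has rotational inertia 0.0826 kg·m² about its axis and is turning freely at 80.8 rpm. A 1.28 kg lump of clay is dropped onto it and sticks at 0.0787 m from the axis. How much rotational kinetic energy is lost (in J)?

No external torque acts about the axis; L_before = L_after.
Added inertia Σmr² = (1.28)(0.0787)² = 0.007928 kg·m²; I_f = 0.08260 + 0.007928 = 0.09053 kg·m².
ω_f = I_p ω_i / I_f = (0.08260)(80.8) / 0.09053 = 73.72 rpm.
KE_i = ½(0.08260)(8.461 rad/s)² = 2.957 J; KE_f = ½(0.09053)(7.720)² = 2.698 J.

energy lost ≈ 0.259 J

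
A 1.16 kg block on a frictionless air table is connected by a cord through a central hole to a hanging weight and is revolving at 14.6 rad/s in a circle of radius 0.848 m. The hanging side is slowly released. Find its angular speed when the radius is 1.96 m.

The constraining force is radial, so m r² ω about the center is conserved.
ω₂ = ω₁ (r₁/r₂)² = (14.6)(0.848/1.96)² = 2.733 rad/s.

ω₂ ≈ 2.73 rad/s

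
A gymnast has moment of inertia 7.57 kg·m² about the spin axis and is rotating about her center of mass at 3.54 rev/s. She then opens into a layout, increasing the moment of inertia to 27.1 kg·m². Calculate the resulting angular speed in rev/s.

With no external torque about the axis, L is conserved: I₁ω₁ = I₂ω₂.
ω₂ = I₁ω₁ / I₂ = (7.570)(3.54 rev/s) / (27.10) = 0.9888 rev/s.

ω₂ ≈ 0.989 rev/s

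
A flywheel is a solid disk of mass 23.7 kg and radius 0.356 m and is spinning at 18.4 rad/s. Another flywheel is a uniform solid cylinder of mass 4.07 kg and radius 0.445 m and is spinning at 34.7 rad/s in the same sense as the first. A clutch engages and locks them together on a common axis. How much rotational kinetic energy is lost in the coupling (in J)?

ΔKE lost ≈ 42.2 J

The coupling torques are internal; angular momentum about the shared axis is conserved.
Moments of inertia: I_A = ½(23.7)(0.356)² = 1.502 kg·m²; I_B = ½(4.07)(0.445)² = 0.4030 kg·m².
Taking A's sense as positive: L = (1.502)(18.4) + (0.4030)(34.7) = 41.62 kg·m²·rad/s.
Combined I = 1.502 + 0.4030 = 1.905 kg·m².
ω_f = L / I = 41.62 / 1.905 = 21.85 rad/s.
KE_i = ½ΣIω² = 496.8 J; KE_f = ½(1.905)(21.85)² = 454.6 J.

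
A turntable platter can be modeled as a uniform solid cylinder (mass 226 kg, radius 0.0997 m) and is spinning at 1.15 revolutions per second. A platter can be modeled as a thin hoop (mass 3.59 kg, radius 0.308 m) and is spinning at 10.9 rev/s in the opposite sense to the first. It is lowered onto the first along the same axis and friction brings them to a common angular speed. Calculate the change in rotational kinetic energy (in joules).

ΔKE ≈ -749 J

No external torque acts about the common axis, so total angular momentum is conserved.
Moments of inertia: I_A = ½(226)(0.0997)² = 1.123 kg·m²; I_B = (3.59)(0.308)² = 0.3406 kg·m².
Taking A's sense as positive: L = (1.123)(1.15) − (0.3406)(10.9) = -2.420 kg·m²·rev/s.
Combined I = 1.123 + 0.3406 = 1.464 kg·m².
ω_f = L / I = -2.420 / 1.464 = -1.654 rev/s.
KE_i = ½ΣIω² = 828.0 J; KE_f = ½(1.464)(10.39)² = 79.00 J.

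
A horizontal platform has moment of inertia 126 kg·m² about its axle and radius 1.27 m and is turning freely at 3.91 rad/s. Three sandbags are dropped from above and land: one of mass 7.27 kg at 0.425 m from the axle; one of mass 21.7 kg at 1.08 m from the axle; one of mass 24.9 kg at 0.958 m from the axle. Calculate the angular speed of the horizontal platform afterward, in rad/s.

ω_f ≈ 2.81 rad/s

The added mass arrives with no angular momentum about the axle, and any external torque about the axle is negligible, so the system's angular momentum is conserved.
Added inertia Σmr² = (7.27)(0.425)² + (21.7)(1.08)² + (24.9)(0.958)² = 49.48 kg·m²; I_f = 126.0 + 49.48 = 175.5 kg·m².
ω_f = I_p ω_i / I_f = (126.0)(3.91) / 175.5 = 2.808 rad/s.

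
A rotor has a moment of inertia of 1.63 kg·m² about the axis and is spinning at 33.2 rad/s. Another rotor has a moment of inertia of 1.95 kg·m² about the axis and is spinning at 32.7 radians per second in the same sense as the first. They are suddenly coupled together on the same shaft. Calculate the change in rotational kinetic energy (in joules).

ΔKE ≈ -0.111 J

No external torque acts about the common axis, so total angular momentum is conserved.
Taking A's sense as positive: L = (1.630)(33.2) + (1.950)(32.7) = 117.9 kg·m²·rad/s.
Combined I = 1.630 + 1.950 = 3.580 kg·m².
ω_f = L / I = 117.9 / 3.580 = 32.93 rad/s.
KE_i = ½ΣIω² = 1941 J; KE_f = ½(3.580)(32.93)² = 1941 J.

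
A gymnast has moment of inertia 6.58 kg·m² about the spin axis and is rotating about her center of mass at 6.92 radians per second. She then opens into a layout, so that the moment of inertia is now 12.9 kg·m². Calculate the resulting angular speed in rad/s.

No external torque acts about the spin axis, so angular momentum is conserved.
ω₂ = I₁ω₁ / I₂ = (6.580)(6.92 rad/s) / (12.90) = 3.530 rad/s.

ω₂ ≈ 3.53 rad/s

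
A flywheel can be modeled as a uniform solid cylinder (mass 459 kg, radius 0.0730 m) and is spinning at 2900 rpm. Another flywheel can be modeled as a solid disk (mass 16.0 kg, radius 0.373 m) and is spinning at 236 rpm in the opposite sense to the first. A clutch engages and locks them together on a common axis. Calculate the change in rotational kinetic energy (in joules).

ΔKE ≈ -31400 J

The coupling torques are internal; angular momentum about the shared axis is conserved.
Moments of inertia: I_A = ½(459)(0.0730)² = 1.223 kg·m²; I_B = ½(16.0)(0.373)² = 1.113 kg·m².
Taking A's sense as positive: L = (1.223)(2900) − (1.113)(236) = 3284 kg·m²·rpm.
Combined I = 1.223 + 1.113 = 2.336 kg·m².
ω_f = L / I = 3284 / 2.336 = 1406 rpm.
KE_i = ½ΣIω² = 56740 J; KE_f = ½(2.336)(147.2)² = 25310 J.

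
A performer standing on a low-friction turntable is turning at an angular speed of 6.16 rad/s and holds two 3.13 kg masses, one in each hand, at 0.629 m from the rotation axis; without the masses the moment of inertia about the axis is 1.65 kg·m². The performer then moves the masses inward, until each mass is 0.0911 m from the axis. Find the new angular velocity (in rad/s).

ω₂ ≈ 14.9 rad/s

With no external torque about the axis, L is conserved: I₁ω₁ = I₂ω₂.
I₁ = 1.65 + 2(3.13)(0.629)² = 4.127 kg·m²; I₂ = 1.65 + 2(3.13)(0.0911)² = 1.702 kg·m².
ω₂ = I₁ω₁ / I₂ = (4.127)(6.16 rad/s) / (1.702) = 14.94 rad/s.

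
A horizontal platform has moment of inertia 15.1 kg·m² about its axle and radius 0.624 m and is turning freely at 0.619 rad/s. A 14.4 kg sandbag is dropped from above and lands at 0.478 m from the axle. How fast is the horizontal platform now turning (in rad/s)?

ω_f ≈ 0.508 rad/s

The added mass arrives with no angular momentum about the axle, and any external torque about the axle is negligible, so the system's angular momentum is conserved.
Added inertia Σmr² = (14.4)(0.478)² = 3.290 kg·m²; I_f = 15.10 + 3.290 = 18.39 kg·m².
ω_f = I_p ω_i / I_f = (15.10)(0.619) / 18.39 = 0.5083 rad/s.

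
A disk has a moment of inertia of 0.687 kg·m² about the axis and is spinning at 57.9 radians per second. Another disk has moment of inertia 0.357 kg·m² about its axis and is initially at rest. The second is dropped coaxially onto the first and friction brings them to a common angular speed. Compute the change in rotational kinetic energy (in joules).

The coupling torques are internal; angular momentum about the shared axis is conserved.
Taking A's sense as positive: L = (0.6870)(57.9) = 39.78 kg·m²·rad/s.
Combined I = 0.6870 + 0.3570 = 1.044 kg·m².
ω_f = L / I = 39.78 / 1.044 = 38.10 rad/s.
KE_i = ½ΣIω² = 1152 J; KE_f = ½(1.044)(38.10)² = 757.8 J.

ΔKE ≈ -394 J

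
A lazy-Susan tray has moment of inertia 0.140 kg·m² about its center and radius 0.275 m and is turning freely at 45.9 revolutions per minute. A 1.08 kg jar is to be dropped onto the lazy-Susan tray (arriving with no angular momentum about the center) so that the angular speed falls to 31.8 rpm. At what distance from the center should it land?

r ≈ 0.240 m

No external torque acts about the center; L_before = L_after.
I_p ω_i = (I_p + m r²) ω_f ⇒ m r² = I_p(ω_i/ω_f − 1) = 0.1400(45.9/31.8 − 1) = 0.06208 kg·m².
r = √(0.06208/1.08) = 0.2397 m.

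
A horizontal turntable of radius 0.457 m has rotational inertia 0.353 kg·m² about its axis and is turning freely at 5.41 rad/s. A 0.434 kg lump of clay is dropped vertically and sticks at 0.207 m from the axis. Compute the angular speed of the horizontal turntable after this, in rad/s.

No external torque acts about the axis; L_before = L_after.
Added inertia Σmr² = (0.434)(0.207)² = 0.01860 kg·m²; I_f = 0.3530 + 0.01860 = 0.3716 kg·m².
ω_f = I_p ω_i / I_f = (0.3530)(5.41) / 0.3716 = 5.139 rad/s.

ω_f ≈ 5.14 rad/s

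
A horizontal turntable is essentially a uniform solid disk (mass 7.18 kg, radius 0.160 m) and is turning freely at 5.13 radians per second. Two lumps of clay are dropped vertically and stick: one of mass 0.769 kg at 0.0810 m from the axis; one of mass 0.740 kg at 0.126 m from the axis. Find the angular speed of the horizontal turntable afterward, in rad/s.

ω_f ≈ 4.34 rad/s

The added mass arrives with no angular momentum about the axis, and any external torque about the axis is negligible, so the system's angular momentum is conserved.
I_p = ½(7.18)(0.160)² = 0.09190 kg·m².
Added inertia Σmr² = (0.769)(0.0810)² + (0.740)(0.126)² = 0.01679 kg·m²; I_f = 0.09190 + 0.01679 = 0.1087 kg·m².
ω_f = I_p ω_i / I_f = (0.09190)(5.13) / 0.1087 = 4.337 rad/s.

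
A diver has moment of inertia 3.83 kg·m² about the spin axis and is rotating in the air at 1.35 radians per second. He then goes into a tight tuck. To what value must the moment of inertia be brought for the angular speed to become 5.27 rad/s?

I₂ ≈ 0.981 kg·m²

With no external torque about the axis, L is conserved: I₁ω₁ = I₂ω₂.
I₂ = I₁ω₁ / ω₂ = (3.83)(1.35) / (5.27) = 0.9811 kg·m².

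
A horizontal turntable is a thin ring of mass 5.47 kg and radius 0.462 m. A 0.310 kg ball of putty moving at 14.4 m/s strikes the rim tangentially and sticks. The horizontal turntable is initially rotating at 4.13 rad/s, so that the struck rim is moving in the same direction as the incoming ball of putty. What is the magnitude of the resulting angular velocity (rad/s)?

The axle reaction passes through the axle and exerts no torque about it; angular momentum about the axle is conserved through the impact.
I_p = (5.47)(0.462)² = 1.168 kg·m². Taking the sense of the ball of putty's angular momentum as positive, L_{ball} = m v R = (0.310)(14.4)(0.462) = 2.062 kg·m²/s.
L_i = +I_p ω_p + m v R = +(1.168)(4.13) + 2.062 = 6.884 kg·m²/s.
After sticking, I_f = I_p + m R² = 1.168 + (0.310)(0.462)² = 1.234 kg·m².
ω_f = L_i / I_f = 6.884 / 1.234 = 5.580 rad/s.

|ω_f| ≈ 5.58 rad/s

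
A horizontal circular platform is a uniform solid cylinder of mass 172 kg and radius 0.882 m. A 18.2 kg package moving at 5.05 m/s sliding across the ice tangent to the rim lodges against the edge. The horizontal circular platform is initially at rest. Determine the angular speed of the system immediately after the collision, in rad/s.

About the central axle the impulsive forces during the collision are internal, so angular momentum about that axis is conserved.
I_p = ½(172)(0.882)² = 66.90 kg·m². Taking the sense of the package's angular momentum as positive, L_{package} = m v R = (18.2)(5.05)(0.882) = 81.06 kg·m²/s.
L_i = 0 + 81.06 = 81.06 kg·m²/s.
After sticking, I_f = I_p + m R² = 66.90 + (18.2)(0.882)² = 81.06 kg·m².
ω_f = L_i / I_f = 81.06 / 81.06 = 1.000 rad/s.

|ω_f| ≈ 1.00 rad/s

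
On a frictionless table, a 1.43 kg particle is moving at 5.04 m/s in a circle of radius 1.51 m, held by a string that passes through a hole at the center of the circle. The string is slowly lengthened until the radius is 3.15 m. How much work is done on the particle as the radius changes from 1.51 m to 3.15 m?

W ≈ -14.0 J

The only horizontal force on the mass is along the cord (radial), so it exerts no torque about the hole and angular momentum m v r is conserved.
v₂ = v₁ r₁ / r₂ = (5.04)(1.51) / (3.15) = 2.416 m/s.
W = ΔKE = ½m(v₂² − v₁²) = -13.99 J.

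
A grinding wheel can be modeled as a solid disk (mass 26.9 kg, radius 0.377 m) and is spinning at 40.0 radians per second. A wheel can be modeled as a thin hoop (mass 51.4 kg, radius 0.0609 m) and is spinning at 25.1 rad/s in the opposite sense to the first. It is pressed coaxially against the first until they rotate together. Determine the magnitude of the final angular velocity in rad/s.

|ω_f| ≈ 34.1 rad/s

The coupling torques are internal; angular momentum about the shared axis is conserved.
Moments of inertia: I_A = ½(26.9)(0.377)² = 1.912 kg·m²; I_B = (51.4)(0.0609)² = 0.1906 kg·m².
Taking A's sense as positive: L = (1.912)(40.0) − (0.1906)(25.1) = 71.68 kg·m²·rad/s.
Combined I = 1.912 + 0.1906 = 2.102 kg·m².
ω_f = L / I = 71.68 / 2.102 = 34.10 rad/s.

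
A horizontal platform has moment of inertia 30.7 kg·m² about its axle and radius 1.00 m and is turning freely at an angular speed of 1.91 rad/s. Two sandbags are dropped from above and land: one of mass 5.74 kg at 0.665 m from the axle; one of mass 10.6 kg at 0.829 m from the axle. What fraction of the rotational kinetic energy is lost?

fraction ≈ 0.242

The added mass arrives with no angular momentum about the axle, and any external torque about the axle is negligible, so the system's angular momentum is conserved.
Added inertia Σmr² = (5.74)(0.665)² + (10.6)(0.829)² = 9.823 kg·m²; I_f = 30.70 + 9.823 = 40.52 kg·m².
ω_f = I_p ω_i / I_f = (30.70)(1.91) / 40.52 = 1.447 rad/s.
KE_i = ½(30.70)(1.910 rad/s)² = 56.00 J; KE_f = ½(40.52)(1.447)² = 42.42 J.
Fraction lost = 0.2424.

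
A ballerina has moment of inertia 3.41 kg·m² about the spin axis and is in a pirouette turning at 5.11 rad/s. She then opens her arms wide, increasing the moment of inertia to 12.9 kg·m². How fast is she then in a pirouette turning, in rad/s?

ω₂ ≈ 1.35 rad/s

Angular momentum about the spin axis is conserved since the torque about it is zero.
ω₂ = I₁ω₁ / I₂ = (3.410)(5.11 rad/s) / (12.90) = 1.351 rad/s.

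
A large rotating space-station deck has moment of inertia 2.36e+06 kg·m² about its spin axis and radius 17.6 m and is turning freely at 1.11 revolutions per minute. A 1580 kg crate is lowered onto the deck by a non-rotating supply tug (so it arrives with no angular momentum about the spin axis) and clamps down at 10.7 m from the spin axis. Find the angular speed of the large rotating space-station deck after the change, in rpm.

ω_f ≈ 1.03 rpm

No external torque acts about the spin axis; L_before = L_after.
Added inertia Σmr² = (1580)(10.7)² = 1.809e+05 kg·m²; I_f = 2.360e+06 + 1.809e+05 = 2.541e+06 kg·m².
ω_f = I_p ω_i / I_f = (2.360e+06)(1.11) / 2.541e+06 = 1.031 rpm.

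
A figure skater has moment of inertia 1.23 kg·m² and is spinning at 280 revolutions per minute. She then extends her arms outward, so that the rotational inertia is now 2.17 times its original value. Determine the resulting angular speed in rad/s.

Angular momentum about the spin axis is conserved since the torque about it is zero.
I₂ = 2.17 × 1.23 = 2.669 kg·m².
ω₂ = I₁ω₁ / I₂ = (1.230)(280 rpm) / (2.669) = 129.0 rpm = 13.51 rad/s.

ω₂ ≈ 13.5 rad/s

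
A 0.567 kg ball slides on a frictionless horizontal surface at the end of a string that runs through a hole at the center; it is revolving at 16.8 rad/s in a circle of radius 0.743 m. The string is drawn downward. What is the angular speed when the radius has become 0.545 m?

The constraining force is radial, so m r² ω about the center is conserved.
ω₂ = ω₁ (r₁/r₂)² = (16.8)(0.743/0.545)² = 31.22 rad/s.

ω₂ ≈ 31.2 rad/s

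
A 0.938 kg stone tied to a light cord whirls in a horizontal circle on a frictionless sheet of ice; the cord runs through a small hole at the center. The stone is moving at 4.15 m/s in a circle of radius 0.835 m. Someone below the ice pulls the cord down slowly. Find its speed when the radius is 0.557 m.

v₂ ≈ 6.22 m/s

Central (radial) force ⇒ zero torque about the center ⇒ m v r is constant.
v₂ = v₁ r₁ / r₂ = (4.15)(0.835) / (0.557) = 6.221 m/s.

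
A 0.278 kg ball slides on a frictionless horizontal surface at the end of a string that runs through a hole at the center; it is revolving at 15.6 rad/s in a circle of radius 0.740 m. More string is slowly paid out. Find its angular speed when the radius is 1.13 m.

ω₂ ≈ 6.69 rad/s

No torque about the axis ⇒ m r₁² ω₁ = m r₂² ω₂.
ω₂ = ω₁ (r₁/r₂)² = (15.6)(0.740/1.13)² = 6.690 rad/s.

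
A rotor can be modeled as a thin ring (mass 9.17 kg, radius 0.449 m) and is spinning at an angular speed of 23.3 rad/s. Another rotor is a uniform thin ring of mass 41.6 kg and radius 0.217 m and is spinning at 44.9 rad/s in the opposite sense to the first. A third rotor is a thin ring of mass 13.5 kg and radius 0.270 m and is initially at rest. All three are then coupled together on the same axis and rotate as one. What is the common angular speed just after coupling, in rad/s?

|ω_f| ≈ 9.37 rad/s

No external torque acts about the common axis, so total angular momentum is conserved.
Moments of inertia: I_A = (9.17)(0.449)² = 1.849 kg·m²; I_B = (41.6)(0.217)² = 1.959 kg·m²; I_C = (13.5)(0.270)² = 0.9842 kg·m².
Taking A's sense as positive: L = (1.849)(23.3) − (1.959)(44.9) = -44.88 kg·m²·rad/s.
Combined I = 1.849 + 1.959 + 0.9842 = 4.792 kg·m².
ω_f = L / I = -44.88 / 4.792 = -9.366 rad/s.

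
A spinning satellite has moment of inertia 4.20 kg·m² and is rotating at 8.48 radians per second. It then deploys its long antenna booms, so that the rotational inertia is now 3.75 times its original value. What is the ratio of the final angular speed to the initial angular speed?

Angular momentum about the spin axis is conserved since the torque about it is zero.
I₂ = 3.75 × 4.20 = 15.75 kg·m².
ω₂/ω₁ = I₁/I₂ = 4.200 / 15.75 = 0.2667.

ω₂/ω₁ ≈ 0.267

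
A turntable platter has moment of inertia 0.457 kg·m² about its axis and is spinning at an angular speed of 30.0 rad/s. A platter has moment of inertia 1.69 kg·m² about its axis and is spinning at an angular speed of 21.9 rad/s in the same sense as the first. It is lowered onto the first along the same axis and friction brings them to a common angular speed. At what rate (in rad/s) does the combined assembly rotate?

|ω_f| ≈ 23.6 rad/s

The coupling torques are internal; angular momentum about the shared axis is conserved.
Taking A's sense as positive: L = (0.4570)(30.0) + (1.690)(21.9) = 50.72 kg·m²·rad/s.
Combined I = 0.4570 + 1.690 = 2.147 kg·m².
ω_f = L / I = 50.72 / 2.147 = 23.62 rad/s.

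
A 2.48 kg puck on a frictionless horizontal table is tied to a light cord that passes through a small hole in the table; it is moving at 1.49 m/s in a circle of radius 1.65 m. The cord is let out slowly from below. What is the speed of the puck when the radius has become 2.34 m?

v₂ ≈ 1.05 m/s

Central (radial) force ⇒ zero torque about the center ⇒ m v r is constant.
v₂ = v₁ r₁ / r₂ = (1.49)(1.65) / (2.34) = 1.051 m/s.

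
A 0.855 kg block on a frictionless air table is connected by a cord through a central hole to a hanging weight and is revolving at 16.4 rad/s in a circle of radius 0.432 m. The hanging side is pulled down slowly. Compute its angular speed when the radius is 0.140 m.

The constraining force is radial, so m r² ω about the center is conserved.
ω₂ = ω₁ (r₁/r₂)² = (16.4)(0.432/0.140)² = 156.2 rad/s.

ω₂ ≈ 156 rad/s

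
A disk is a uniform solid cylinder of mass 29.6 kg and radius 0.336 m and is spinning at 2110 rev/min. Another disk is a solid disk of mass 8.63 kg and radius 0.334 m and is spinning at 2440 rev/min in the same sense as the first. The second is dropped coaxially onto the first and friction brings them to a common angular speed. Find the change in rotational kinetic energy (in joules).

ΔKE ≈ -223 J

The coupling torques are internal; angular momentum about the shared axis is conserved.
Moments of inertia: I_A = ½(29.6)(0.336)² = 1.671 kg·m²; I_B = ½(8.63)(0.334)² = 0.4814 kg·m².
Taking A's sense as positive: L = (1.671)(2110) + (0.4814)(2440) = 4700 kg·m²·rpm.
Combined I = 1.671 + 0.4814 = 2.152 kg·m².
ω_f = L / I = 4700 / 2.152 = 2184 rpm.
KE_i = ½ΣIω² = 56500 J; KE_f = ½(2.152)(228.7)² = 56280 J.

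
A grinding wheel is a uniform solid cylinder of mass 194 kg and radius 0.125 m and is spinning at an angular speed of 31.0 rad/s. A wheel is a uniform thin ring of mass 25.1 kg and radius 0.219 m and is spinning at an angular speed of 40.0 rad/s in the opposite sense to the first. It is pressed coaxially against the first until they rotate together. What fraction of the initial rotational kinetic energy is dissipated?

The coupling torques are internal; angular momentum about the shared axis is conserved.
Moments of inertia: I_A = ½(194)(0.125)² = 1.516 kg·m²; I_B = (25.1)(0.219)² = 1.204 kg·m².
Taking A's sense as positive: L = (1.516)(31.0) − (1.204)(40.0) = -1.168 kg·m²·rad/s.
Combined I = 1.516 + 1.204 = 2.719 kg·m².
ω_f = L / I = -1.168 / 2.719 = -0.4297 rad/s.
KE_i = ½ΣIω² = 1691 J; KE_f = ½(2.719)(0.4297)² = 0.2510 J.
Fraction dissipated = (KE_i − KE_f)/KE_i = 0.9999.

fraction ≈ 1.00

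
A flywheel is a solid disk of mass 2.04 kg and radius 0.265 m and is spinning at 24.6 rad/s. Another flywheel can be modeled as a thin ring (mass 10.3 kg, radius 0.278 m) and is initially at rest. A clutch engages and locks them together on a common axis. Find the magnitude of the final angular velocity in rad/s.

The coupling torques are internal; angular momentum about the shared axis is conserved.
Moments of inertia: I_A = ½(2.04)(0.265)² = 0.07163 kg·m²; I_B = (10.3)(0.278)² = 0.7960 kg·m².
Taking A's sense as positive: L = (0.07163)(24.6) = 1.762 kg·m²·rad/s.
Combined I = 0.07163 + 0.7960 = 0.8677 kg·m².
ω_f = L / I = 1.762 / 0.8677 = 2.031 rad/s.

|ω_f| ≈ 2.03 rad/s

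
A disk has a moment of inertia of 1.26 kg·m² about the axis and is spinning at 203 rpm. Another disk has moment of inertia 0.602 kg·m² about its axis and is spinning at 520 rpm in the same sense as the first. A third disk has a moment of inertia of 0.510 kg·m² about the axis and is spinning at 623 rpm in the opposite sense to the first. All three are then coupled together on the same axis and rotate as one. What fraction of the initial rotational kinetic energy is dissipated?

The coupling torques are internal; angular momentum about the shared axis is conserved.
Taking A's sense as positive: L = (1.260)(203) + (0.6020)(520) − (0.5100)(623) = 251.1 kg·m²·rpm.
Combined I = 1.260 + 0.6020 + 0.5100 = 2.372 kg·m².
ω_f = L / I = 251.1 / 2.372 = 105.9 rpm.
KE_i = ½ΣIω² = 2263 J; KE_f = ½(2.372)(11.09)² = 145.7 J.
Fraction dissipated = (KE_i − KE_f)/KE_i = 0.9356.

fraction ≈ 0.936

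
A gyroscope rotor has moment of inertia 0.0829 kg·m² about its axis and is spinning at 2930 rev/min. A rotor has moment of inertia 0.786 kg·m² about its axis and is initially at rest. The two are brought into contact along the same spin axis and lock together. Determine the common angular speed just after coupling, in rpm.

No external torque acts about the common axis, so total angular momentum is conserved.
Taking A's sense as positive: L = (0.08290)(2930) = 242.9 kg·m²·rpm.
Combined I = 0.08290 + 0.7860 = 0.8689 kg·m².
ω_f = L / I = 242.9 / 0.8689 = 279.5 rpm.

|ω_f| ≈ 280 rpm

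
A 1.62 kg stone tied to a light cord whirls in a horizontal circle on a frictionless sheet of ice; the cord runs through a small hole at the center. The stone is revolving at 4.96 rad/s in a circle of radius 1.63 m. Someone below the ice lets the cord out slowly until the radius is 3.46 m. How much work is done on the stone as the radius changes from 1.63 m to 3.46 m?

No torque about the axis ⇒ m r₁² ω₁ = m r₂² ω₂.
ω₂ = ω₁ (r₁/r₂)² = (4.96)(1.63/3.46)² = 1.101 rad/s.
W = ΔKE = ½m(v₂² − v₁²) = -41.19 J.

W ≈ -41.2 J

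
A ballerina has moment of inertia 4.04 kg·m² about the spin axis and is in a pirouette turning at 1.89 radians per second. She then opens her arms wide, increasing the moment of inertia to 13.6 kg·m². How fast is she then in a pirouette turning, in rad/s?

ω₂ ≈ 0.561 rad/s

No external torque acts about the spin axis, so angular momentum is conserved.
ω₂ = I₁ω₁ / I₂ = (4.040)(1.89 rad/s) / (13.60) = 0.5614 rad/s.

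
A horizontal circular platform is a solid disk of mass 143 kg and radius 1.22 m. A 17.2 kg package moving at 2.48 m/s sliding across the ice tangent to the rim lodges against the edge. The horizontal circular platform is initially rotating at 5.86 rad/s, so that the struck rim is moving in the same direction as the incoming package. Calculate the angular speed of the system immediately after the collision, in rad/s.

About the central axle the impulsive forces during the collision are internal, so angular momentum about that axis is conserved.
I_p = ½(143)(1.22)² = 106.4 kg·m². Taking the sense of the package's angular momentum as positive, L_{package} = m v R = (17.2)(2.48)(1.22) = 52.04 kg·m²/s.
L_i = +I_p ω_p + m v R = +(106.4)(5.86) + 52.04 = 675.7 kg·m²/s.
After sticking, I_f = I_p + m R² = 106.4 + (17.2)(1.22)² = 132.0 kg·m².
ω_f = L_i / I_f = 675.7 / 132.0 = 5.118 rad/s.

|ω_f| ≈ 5.12 rad/s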